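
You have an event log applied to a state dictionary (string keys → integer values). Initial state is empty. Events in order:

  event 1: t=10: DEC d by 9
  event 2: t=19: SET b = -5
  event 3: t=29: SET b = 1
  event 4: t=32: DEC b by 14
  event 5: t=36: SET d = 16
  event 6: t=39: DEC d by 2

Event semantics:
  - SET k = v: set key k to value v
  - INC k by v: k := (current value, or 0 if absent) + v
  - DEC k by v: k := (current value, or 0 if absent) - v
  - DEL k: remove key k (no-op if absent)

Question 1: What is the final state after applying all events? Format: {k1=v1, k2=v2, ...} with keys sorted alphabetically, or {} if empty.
  after event 1 (t=10: DEC d by 9): {d=-9}
  after event 2 (t=19: SET b = -5): {b=-5, d=-9}
  after event 3 (t=29: SET b = 1): {b=1, d=-9}
  after event 4 (t=32: DEC b by 14): {b=-13, d=-9}
  after event 5 (t=36: SET d = 16): {b=-13, d=16}
  after event 6 (t=39: DEC d by 2): {b=-13, d=14}

Answer: {b=-13, d=14}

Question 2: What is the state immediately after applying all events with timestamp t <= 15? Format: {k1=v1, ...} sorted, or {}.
Answer: {d=-9}

Derivation:
Apply events with t <= 15 (1 events):
  after event 1 (t=10: DEC d by 9): {d=-9}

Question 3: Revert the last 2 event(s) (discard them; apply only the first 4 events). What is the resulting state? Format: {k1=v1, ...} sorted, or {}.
Keep first 4 events (discard last 2):
  after event 1 (t=10: DEC d by 9): {d=-9}
  after event 2 (t=19: SET b = -5): {b=-5, d=-9}
  after event 3 (t=29: SET b = 1): {b=1, d=-9}
  after event 4 (t=32: DEC b by 14): {b=-13, d=-9}

Answer: {b=-13, d=-9}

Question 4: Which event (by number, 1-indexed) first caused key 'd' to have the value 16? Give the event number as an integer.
Answer: 5

Derivation:
Looking for first event where d becomes 16:
  event 1: d = -9
  event 2: d = -9
  event 3: d = -9
  event 4: d = -9
  event 5: d -9 -> 16  <-- first match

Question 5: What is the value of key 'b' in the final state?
Track key 'b' through all 6 events:
  event 1 (t=10: DEC d by 9): b unchanged
  event 2 (t=19: SET b = -5): b (absent) -> -5
  event 3 (t=29: SET b = 1): b -5 -> 1
  event 4 (t=32: DEC b by 14): b 1 -> -13
  event 5 (t=36: SET d = 16): b unchanged
  event 6 (t=39: DEC d by 2): b unchanged
Final: b = -13

Answer: -13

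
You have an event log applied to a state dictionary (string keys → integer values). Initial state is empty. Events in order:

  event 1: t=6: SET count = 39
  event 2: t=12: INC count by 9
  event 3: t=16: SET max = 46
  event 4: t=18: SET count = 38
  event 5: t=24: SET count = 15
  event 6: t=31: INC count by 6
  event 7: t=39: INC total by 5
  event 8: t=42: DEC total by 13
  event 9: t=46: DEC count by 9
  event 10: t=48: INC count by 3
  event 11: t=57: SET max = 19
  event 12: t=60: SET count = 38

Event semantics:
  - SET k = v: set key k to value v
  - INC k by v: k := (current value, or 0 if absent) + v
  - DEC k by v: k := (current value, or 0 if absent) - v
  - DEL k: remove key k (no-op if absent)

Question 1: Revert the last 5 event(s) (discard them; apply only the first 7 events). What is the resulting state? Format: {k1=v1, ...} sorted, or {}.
Keep first 7 events (discard last 5):
  after event 1 (t=6: SET count = 39): {count=39}
  after event 2 (t=12: INC count by 9): {count=48}
  after event 3 (t=16: SET max = 46): {count=48, max=46}
  after event 4 (t=18: SET count = 38): {count=38, max=46}
  after event 5 (t=24: SET count = 15): {count=15, max=46}
  after event 6 (t=31: INC count by 6): {count=21, max=46}
  after event 7 (t=39: INC total by 5): {count=21, max=46, total=5}

Answer: {count=21, max=46, total=5}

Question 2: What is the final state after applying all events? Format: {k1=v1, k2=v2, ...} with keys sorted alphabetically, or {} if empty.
Answer: {count=38, max=19, total=-8}

Derivation:
  after event 1 (t=6: SET count = 39): {count=39}
  after event 2 (t=12: INC count by 9): {count=48}
  after event 3 (t=16: SET max = 46): {count=48, max=46}
  after event 4 (t=18: SET count = 38): {count=38, max=46}
  after event 5 (t=24: SET count = 15): {count=15, max=46}
  after event 6 (t=31: INC count by 6): {count=21, max=46}
  after event 7 (t=39: INC total by 5): {count=21, max=46, total=5}
  after event 8 (t=42: DEC total by 13): {count=21, max=46, total=-8}
  after event 9 (t=46: DEC count by 9): {count=12, max=46, total=-8}
  after event 10 (t=48: INC count by 3): {count=15, max=46, total=-8}
  after event 11 (t=57: SET max = 19): {count=15, max=19, total=-8}
  after event 12 (t=60: SET count = 38): {count=38, max=19, total=-8}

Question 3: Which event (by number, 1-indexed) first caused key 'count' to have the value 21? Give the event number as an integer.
Answer: 6

Derivation:
Looking for first event where count becomes 21:
  event 1: count = 39
  event 2: count = 48
  event 3: count = 48
  event 4: count = 38
  event 5: count = 15
  event 6: count 15 -> 21  <-- first match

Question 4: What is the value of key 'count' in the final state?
Answer: 38

Derivation:
Track key 'count' through all 12 events:
  event 1 (t=6: SET count = 39): count (absent) -> 39
  event 2 (t=12: INC count by 9): count 39 -> 48
  event 3 (t=16: SET max = 46): count unchanged
  event 4 (t=18: SET count = 38): count 48 -> 38
  event 5 (t=24: SET count = 15): count 38 -> 15
  event 6 (t=31: INC count by 6): count 15 -> 21
  event 7 (t=39: INC total by 5): count unchanged
  event 8 (t=42: DEC total by 13): count unchanged
  event 9 (t=46: DEC count by 9): count 21 -> 12
  event 10 (t=48: INC count by 3): count 12 -> 15
  event 11 (t=57: SET max = 19): count unchanged
  event 12 (t=60: SET count = 38): count 15 -> 38
Final: count = 38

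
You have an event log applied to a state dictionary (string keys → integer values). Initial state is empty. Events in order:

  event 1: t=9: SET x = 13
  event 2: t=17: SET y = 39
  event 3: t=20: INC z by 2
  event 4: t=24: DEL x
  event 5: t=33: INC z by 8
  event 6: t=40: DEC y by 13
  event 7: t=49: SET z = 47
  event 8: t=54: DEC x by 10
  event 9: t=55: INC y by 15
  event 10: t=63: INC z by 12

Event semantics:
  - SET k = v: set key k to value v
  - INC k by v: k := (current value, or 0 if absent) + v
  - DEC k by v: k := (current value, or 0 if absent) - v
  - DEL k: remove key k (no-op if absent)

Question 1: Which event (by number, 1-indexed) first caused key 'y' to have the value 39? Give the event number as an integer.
Looking for first event where y becomes 39:
  event 2: y (absent) -> 39  <-- first match

Answer: 2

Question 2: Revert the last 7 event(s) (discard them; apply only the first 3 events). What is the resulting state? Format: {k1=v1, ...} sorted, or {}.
Keep first 3 events (discard last 7):
  after event 1 (t=9: SET x = 13): {x=13}
  after event 2 (t=17: SET y = 39): {x=13, y=39}
  after event 3 (t=20: INC z by 2): {x=13, y=39, z=2}

Answer: {x=13, y=39, z=2}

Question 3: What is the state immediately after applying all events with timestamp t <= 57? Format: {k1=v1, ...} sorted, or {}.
Apply events with t <= 57 (9 events):
  after event 1 (t=9: SET x = 13): {x=13}
  after event 2 (t=17: SET y = 39): {x=13, y=39}
  after event 3 (t=20: INC z by 2): {x=13, y=39, z=2}
  after event 4 (t=24: DEL x): {y=39, z=2}
  after event 5 (t=33: INC z by 8): {y=39, z=10}
  after event 6 (t=40: DEC y by 13): {y=26, z=10}
  after event 7 (t=49: SET z = 47): {y=26, z=47}
  after event 8 (t=54: DEC x by 10): {x=-10, y=26, z=47}
  after event 9 (t=55: INC y by 15): {x=-10, y=41, z=47}

Answer: {x=-10, y=41, z=47}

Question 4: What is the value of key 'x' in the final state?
Answer: -10

Derivation:
Track key 'x' through all 10 events:
  event 1 (t=9: SET x = 13): x (absent) -> 13
  event 2 (t=17: SET y = 39): x unchanged
  event 3 (t=20: INC z by 2): x unchanged
  event 4 (t=24: DEL x): x 13 -> (absent)
  event 5 (t=33: INC z by 8): x unchanged
  event 6 (t=40: DEC y by 13): x unchanged
  event 7 (t=49: SET z = 47): x unchanged
  event 8 (t=54: DEC x by 10): x (absent) -> -10
  event 9 (t=55: INC y by 15): x unchanged
  event 10 (t=63: INC z by 12): x unchanged
Final: x = -10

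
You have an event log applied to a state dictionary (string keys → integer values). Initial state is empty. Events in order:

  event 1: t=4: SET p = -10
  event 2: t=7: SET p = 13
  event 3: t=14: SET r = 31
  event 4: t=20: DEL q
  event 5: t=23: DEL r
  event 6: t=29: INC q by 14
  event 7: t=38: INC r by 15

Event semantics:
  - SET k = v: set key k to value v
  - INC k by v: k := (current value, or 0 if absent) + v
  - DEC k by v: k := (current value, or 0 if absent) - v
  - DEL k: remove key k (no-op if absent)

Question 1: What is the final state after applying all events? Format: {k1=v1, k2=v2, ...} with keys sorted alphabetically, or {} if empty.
Answer: {p=13, q=14, r=15}

Derivation:
  after event 1 (t=4: SET p = -10): {p=-10}
  after event 2 (t=7: SET p = 13): {p=13}
  after event 3 (t=14: SET r = 31): {p=13, r=31}
  after event 4 (t=20: DEL q): {p=13, r=31}
  after event 5 (t=23: DEL r): {p=13}
  after event 6 (t=29: INC q by 14): {p=13, q=14}
  after event 7 (t=38: INC r by 15): {p=13, q=14, r=15}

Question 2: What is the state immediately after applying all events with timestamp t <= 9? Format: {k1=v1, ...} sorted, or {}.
Apply events with t <= 9 (2 events):
  after event 1 (t=4: SET p = -10): {p=-10}
  after event 2 (t=7: SET p = 13): {p=13}

Answer: {p=13}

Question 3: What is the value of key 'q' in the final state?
Answer: 14

Derivation:
Track key 'q' through all 7 events:
  event 1 (t=4: SET p = -10): q unchanged
  event 2 (t=7: SET p = 13): q unchanged
  event 3 (t=14: SET r = 31): q unchanged
  event 4 (t=20: DEL q): q (absent) -> (absent)
  event 5 (t=23: DEL r): q unchanged
  event 6 (t=29: INC q by 14): q (absent) -> 14
  event 7 (t=38: INC r by 15): q unchanged
Final: q = 14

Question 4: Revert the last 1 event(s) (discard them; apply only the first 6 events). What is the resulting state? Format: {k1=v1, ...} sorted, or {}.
Keep first 6 events (discard last 1):
  after event 1 (t=4: SET p = -10): {p=-10}
  after event 2 (t=7: SET p = 13): {p=13}
  after event 3 (t=14: SET r = 31): {p=13, r=31}
  after event 4 (t=20: DEL q): {p=13, r=31}
  after event 5 (t=23: DEL r): {p=13}
  after event 6 (t=29: INC q by 14): {p=13, q=14}

Answer: {p=13, q=14}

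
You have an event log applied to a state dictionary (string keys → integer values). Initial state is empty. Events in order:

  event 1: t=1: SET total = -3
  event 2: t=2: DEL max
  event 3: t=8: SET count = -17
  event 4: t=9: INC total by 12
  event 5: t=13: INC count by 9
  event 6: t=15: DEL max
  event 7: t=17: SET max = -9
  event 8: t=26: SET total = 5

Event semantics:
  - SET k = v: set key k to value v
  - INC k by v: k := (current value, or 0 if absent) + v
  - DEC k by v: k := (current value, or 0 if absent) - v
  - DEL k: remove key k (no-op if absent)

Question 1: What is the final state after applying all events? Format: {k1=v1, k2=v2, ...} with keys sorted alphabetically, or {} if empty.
Answer: {count=-8, max=-9, total=5}

Derivation:
  after event 1 (t=1: SET total = -3): {total=-3}
  after event 2 (t=2: DEL max): {total=-3}
  after event 3 (t=8: SET count = -17): {count=-17, total=-3}
  after event 4 (t=9: INC total by 12): {count=-17, total=9}
  after event 5 (t=13: INC count by 9): {count=-8, total=9}
  after event 6 (t=15: DEL max): {count=-8, total=9}
  after event 7 (t=17: SET max = -9): {count=-8, max=-9, total=9}
  after event 8 (t=26: SET total = 5): {count=-8, max=-9, total=5}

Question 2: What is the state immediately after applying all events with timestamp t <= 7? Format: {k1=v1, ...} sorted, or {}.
Apply events with t <= 7 (2 events):
  after event 1 (t=1: SET total = -3): {total=-3}
  after event 2 (t=2: DEL max): {total=-3}

Answer: {total=-3}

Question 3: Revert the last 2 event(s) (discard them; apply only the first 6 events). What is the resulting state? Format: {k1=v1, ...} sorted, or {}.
Keep first 6 events (discard last 2):
  after event 1 (t=1: SET total = -3): {total=-3}
  after event 2 (t=2: DEL max): {total=-3}
  after event 3 (t=8: SET count = -17): {count=-17, total=-3}
  after event 4 (t=9: INC total by 12): {count=-17, total=9}
  after event 5 (t=13: INC count by 9): {count=-8, total=9}
  after event 6 (t=15: DEL max): {count=-8, total=9}

Answer: {count=-8, total=9}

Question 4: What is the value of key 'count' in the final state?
Answer: -8

Derivation:
Track key 'count' through all 8 events:
  event 1 (t=1: SET total = -3): count unchanged
  event 2 (t=2: DEL max): count unchanged
  event 3 (t=8: SET count = -17): count (absent) -> -17
  event 4 (t=9: INC total by 12): count unchanged
  event 5 (t=13: INC count by 9): count -17 -> -8
  event 6 (t=15: DEL max): count unchanged
  event 7 (t=17: SET max = -9): count unchanged
  event 8 (t=26: SET total = 5): count unchanged
Final: count = -8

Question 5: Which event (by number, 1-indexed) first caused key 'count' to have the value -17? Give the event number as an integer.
Looking for first event where count becomes -17:
  event 3: count (absent) -> -17  <-- first match

Answer: 3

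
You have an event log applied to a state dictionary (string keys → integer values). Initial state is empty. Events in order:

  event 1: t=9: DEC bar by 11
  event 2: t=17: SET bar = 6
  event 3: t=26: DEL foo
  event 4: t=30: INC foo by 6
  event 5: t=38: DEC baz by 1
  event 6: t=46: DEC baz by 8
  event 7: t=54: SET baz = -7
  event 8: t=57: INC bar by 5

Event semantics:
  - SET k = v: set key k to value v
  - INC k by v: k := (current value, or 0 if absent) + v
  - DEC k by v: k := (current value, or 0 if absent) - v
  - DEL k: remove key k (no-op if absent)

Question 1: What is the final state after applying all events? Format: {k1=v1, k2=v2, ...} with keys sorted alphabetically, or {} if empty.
Answer: {bar=11, baz=-7, foo=6}

Derivation:
  after event 1 (t=9: DEC bar by 11): {bar=-11}
  after event 2 (t=17: SET bar = 6): {bar=6}
  after event 3 (t=26: DEL foo): {bar=6}
  after event 4 (t=30: INC foo by 6): {bar=6, foo=6}
  after event 5 (t=38: DEC baz by 1): {bar=6, baz=-1, foo=6}
  after event 6 (t=46: DEC baz by 8): {bar=6, baz=-9, foo=6}
  after event 7 (t=54: SET baz = -7): {bar=6, baz=-7, foo=6}
  after event 8 (t=57: INC bar by 5): {bar=11, baz=-7, foo=6}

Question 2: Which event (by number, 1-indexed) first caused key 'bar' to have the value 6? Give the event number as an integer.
Answer: 2

Derivation:
Looking for first event where bar becomes 6:
  event 1: bar = -11
  event 2: bar -11 -> 6  <-- first match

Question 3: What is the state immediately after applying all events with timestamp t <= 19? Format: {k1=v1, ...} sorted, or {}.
Answer: {bar=6}

Derivation:
Apply events with t <= 19 (2 events):
  after event 1 (t=9: DEC bar by 11): {bar=-11}
  after event 2 (t=17: SET bar = 6): {bar=6}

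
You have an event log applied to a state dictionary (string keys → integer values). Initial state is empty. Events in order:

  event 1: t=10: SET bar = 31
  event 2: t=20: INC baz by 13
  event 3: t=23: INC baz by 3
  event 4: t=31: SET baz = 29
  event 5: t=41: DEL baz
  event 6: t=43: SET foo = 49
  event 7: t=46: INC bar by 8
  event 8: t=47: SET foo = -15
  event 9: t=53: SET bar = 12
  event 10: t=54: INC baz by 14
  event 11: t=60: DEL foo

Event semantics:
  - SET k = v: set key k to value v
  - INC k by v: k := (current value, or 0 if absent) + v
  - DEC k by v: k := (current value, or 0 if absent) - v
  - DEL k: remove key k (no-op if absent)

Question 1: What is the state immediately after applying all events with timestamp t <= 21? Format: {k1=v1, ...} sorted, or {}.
Apply events with t <= 21 (2 events):
  after event 1 (t=10: SET bar = 31): {bar=31}
  after event 2 (t=20: INC baz by 13): {bar=31, baz=13}

Answer: {bar=31, baz=13}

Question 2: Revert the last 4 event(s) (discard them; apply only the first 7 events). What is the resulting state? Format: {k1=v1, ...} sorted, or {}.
Keep first 7 events (discard last 4):
  after event 1 (t=10: SET bar = 31): {bar=31}
  after event 2 (t=20: INC baz by 13): {bar=31, baz=13}
  after event 3 (t=23: INC baz by 3): {bar=31, baz=16}
  after event 4 (t=31: SET baz = 29): {bar=31, baz=29}
  after event 5 (t=41: DEL baz): {bar=31}
  after event 6 (t=43: SET foo = 49): {bar=31, foo=49}
  after event 7 (t=46: INC bar by 8): {bar=39, foo=49}

Answer: {bar=39, foo=49}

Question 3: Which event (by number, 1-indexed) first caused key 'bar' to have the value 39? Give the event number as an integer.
Answer: 7

Derivation:
Looking for first event where bar becomes 39:
  event 1: bar = 31
  event 2: bar = 31
  event 3: bar = 31
  event 4: bar = 31
  event 5: bar = 31
  event 6: bar = 31
  event 7: bar 31 -> 39  <-- first match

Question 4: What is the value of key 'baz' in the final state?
Answer: 14

Derivation:
Track key 'baz' through all 11 events:
  event 1 (t=10: SET bar = 31): baz unchanged
  event 2 (t=20: INC baz by 13): baz (absent) -> 13
  event 3 (t=23: INC baz by 3): baz 13 -> 16
  event 4 (t=31: SET baz = 29): baz 16 -> 29
  event 5 (t=41: DEL baz): baz 29 -> (absent)
  event 6 (t=43: SET foo = 49): baz unchanged
  event 7 (t=46: INC bar by 8): baz unchanged
  event 8 (t=47: SET foo = -15): baz unchanged
  event 9 (t=53: SET bar = 12): baz unchanged
  event 10 (t=54: INC baz by 14): baz (absent) -> 14
  event 11 (t=60: DEL foo): baz unchanged
Final: baz = 14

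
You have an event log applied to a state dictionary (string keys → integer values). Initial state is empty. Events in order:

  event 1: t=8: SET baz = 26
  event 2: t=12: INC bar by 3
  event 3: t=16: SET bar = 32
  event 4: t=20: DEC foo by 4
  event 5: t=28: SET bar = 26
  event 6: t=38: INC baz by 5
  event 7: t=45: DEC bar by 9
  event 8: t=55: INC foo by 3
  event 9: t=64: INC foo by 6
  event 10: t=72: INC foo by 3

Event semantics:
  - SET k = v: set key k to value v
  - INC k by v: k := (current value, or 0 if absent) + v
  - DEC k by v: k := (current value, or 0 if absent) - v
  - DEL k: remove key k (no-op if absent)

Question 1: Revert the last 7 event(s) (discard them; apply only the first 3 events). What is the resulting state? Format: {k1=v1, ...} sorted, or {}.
Answer: {bar=32, baz=26}

Derivation:
Keep first 3 events (discard last 7):
  after event 1 (t=8: SET baz = 26): {baz=26}
  after event 2 (t=12: INC bar by 3): {bar=3, baz=26}
  after event 3 (t=16: SET bar = 32): {bar=32, baz=26}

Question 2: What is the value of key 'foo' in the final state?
Answer: 8

Derivation:
Track key 'foo' through all 10 events:
  event 1 (t=8: SET baz = 26): foo unchanged
  event 2 (t=12: INC bar by 3): foo unchanged
  event 3 (t=16: SET bar = 32): foo unchanged
  event 4 (t=20: DEC foo by 4): foo (absent) -> -4
  event 5 (t=28: SET bar = 26): foo unchanged
  event 6 (t=38: INC baz by 5): foo unchanged
  event 7 (t=45: DEC bar by 9): foo unchanged
  event 8 (t=55: INC foo by 3): foo -4 -> -1
  event 9 (t=64: INC foo by 6): foo -1 -> 5
  event 10 (t=72: INC foo by 3): foo 5 -> 8
Final: foo = 8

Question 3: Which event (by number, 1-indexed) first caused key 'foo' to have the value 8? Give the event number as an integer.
Looking for first event where foo becomes 8:
  event 4: foo = -4
  event 5: foo = -4
  event 6: foo = -4
  event 7: foo = -4
  event 8: foo = -1
  event 9: foo = 5
  event 10: foo 5 -> 8  <-- first match

Answer: 10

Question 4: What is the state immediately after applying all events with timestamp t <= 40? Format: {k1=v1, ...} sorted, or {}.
Answer: {bar=26, baz=31, foo=-4}

Derivation:
Apply events with t <= 40 (6 events):
  after event 1 (t=8: SET baz = 26): {baz=26}
  after event 2 (t=12: INC bar by 3): {bar=3, baz=26}
  after event 3 (t=16: SET bar = 32): {bar=32, baz=26}
  after event 4 (t=20: DEC foo by 4): {bar=32, baz=26, foo=-4}
  after event 5 (t=28: SET bar = 26): {bar=26, baz=26, foo=-4}
  after event 6 (t=38: INC baz by 5): {bar=26, baz=31, foo=-4}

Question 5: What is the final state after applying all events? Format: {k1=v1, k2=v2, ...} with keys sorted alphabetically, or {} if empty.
Answer: {bar=17, baz=31, foo=8}

Derivation:
  after event 1 (t=8: SET baz = 26): {baz=26}
  after event 2 (t=12: INC bar by 3): {bar=3, baz=26}
  after event 3 (t=16: SET bar = 32): {bar=32, baz=26}
  after event 4 (t=20: DEC foo by 4): {bar=32, baz=26, foo=-4}
  after event 5 (t=28: SET bar = 26): {bar=26, baz=26, foo=-4}
  after event 6 (t=38: INC baz by 5): {bar=26, baz=31, foo=-4}
  after event 7 (t=45: DEC bar by 9): {bar=17, baz=31, foo=-4}
  after event 8 (t=55: INC foo by 3): {bar=17, baz=31, foo=-1}
  after event 9 (t=64: INC foo by 6): {bar=17, baz=31, foo=5}
  after event 10 (t=72: INC foo by 3): {bar=17, baz=31, foo=8}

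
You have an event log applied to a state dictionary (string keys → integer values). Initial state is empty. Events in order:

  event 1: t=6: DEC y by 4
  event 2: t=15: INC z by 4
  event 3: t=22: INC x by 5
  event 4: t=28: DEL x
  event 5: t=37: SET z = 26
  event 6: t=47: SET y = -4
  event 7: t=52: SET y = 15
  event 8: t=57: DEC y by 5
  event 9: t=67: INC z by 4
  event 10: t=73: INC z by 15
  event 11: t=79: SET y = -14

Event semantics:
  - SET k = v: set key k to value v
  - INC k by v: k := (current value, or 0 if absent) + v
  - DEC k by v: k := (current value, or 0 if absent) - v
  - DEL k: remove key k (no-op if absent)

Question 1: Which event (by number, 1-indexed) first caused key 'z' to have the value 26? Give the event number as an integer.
Looking for first event where z becomes 26:
  event 2: z = 4
  event 3: z = 4
  event 4: z = 4
  event 5: z 4 -> 26  <-- first match

Answer: 5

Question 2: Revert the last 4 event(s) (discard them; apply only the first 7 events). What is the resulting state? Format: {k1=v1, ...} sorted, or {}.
Keep first 7 events (discard last 4):
  after event 1 (t=6: DEC y by 4): {y=-4}
  after event 2 (t=15: INC z by 4): {y=-4, z=4}
  after event 3 (t=22: INC x by 5): {x=5, y=-4, z=4}
  after event 4 (t=28: DEL x): {y=-4, z=4}
  after event 5 (t=37: SET z = 26): {y=-4, z=26}
  after event 6 (t=47: SET y = -4): {y=-4, z=26}
  after event 7 (t=52: SET y = 15): {y=15, z=26}

Answer: {y=15, z=26}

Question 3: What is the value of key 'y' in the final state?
Track key 'y' through all 11 events:
  event 1 (t=6: DEC y by 4): y (absent) -> -4
  event 2 (t=15: INC z by 4): y unchanged
  event 3 (t=22: INC x by 5): y unchanged
  event 4 (t=28: DEL x): y unchanged
  event 5 (t=37: SET z = 26): y unchanged
  event 6 (t=47: SET y = -4): y -4 -> -4
  event 7 (t=52: SET y = 15): y -4 -> 15
  event 8 (t=57: DEC y by 5): y 15 -> 10
  event 9 (t=67: INC z by 4): y unchanged
  event 10 (t=73: INC z by 15): y unchanged
  event 11 (t=79: SET y = -14): y 10 -> -14
Final: y = -14

Answer: -14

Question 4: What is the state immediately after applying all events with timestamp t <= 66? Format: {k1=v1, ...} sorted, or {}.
Apply events with t <= 66 (8 events):
  after event 1 (t=6: DEC y by 4): {y=-4}
  after event 2 (t=15: INC z by 4): {y=-4, z=4}
  after event 3 (t=22: INC x by 5): {x=5, y=-4, z=4}
  after event 4 (t=28: DEL x): {y=-4, z=4}
  after event 5 (t=37: SET z = 26): {y=-4, z=26}
  after event 6 (t=47: SET y = -4): {y=-4, z=26}
  after event 7 (t=52: SET y = 15): {y=15, z=26}
  after event 8 (t=57: DEC y by 5): {y=10, z=26}

Answer: {y=10, z=26}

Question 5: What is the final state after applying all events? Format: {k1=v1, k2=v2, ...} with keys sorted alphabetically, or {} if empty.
  after event 1 (t=6: DEC y by 4): {y=-4}
  after event 2 (t=15: INC z by 4): {y=-4, z=4}
  after event 3 (t=22: INC x by 5): {x=5, y=-4, z=4}
  after event 4 (t=28: DEL x): {y=-4, z=4}
  after event 5 (t=37: SET z = 26): {y=-4, z=26}
  after event 6 (t=47: SET y = -4): {y=-4, z=26}
  after event 7 (t=52: SET y = 15): {y=15, z=26}
  after event 8 (t=57: DEC y by 5): {y=10, z=26}
  after event 9 (t=67: INC z by 4): {y=10, z=30}
  after event 10 (t=73: INC z by 15): {y=10, z=45}
  after event 11 (t=79: SET y = -14): {y=-14, z=45}

Answer: {y=-14, z=45}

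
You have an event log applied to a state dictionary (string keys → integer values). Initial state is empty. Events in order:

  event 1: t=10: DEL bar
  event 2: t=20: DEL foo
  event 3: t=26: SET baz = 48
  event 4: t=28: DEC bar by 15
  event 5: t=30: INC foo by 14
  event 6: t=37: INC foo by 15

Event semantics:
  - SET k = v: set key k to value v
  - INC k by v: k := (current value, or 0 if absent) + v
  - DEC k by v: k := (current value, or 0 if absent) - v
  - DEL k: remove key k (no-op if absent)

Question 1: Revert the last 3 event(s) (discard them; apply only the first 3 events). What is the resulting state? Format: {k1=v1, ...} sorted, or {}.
Answer: {baz=48}

Derivation:
Keep first 3 events (discard last 3):
  after event 1 (t=10: DEL bar): {}
  after event 2 (t=20: DEL foo): {}
  after event 3 (t=26: SET baz = 48): {baz=48}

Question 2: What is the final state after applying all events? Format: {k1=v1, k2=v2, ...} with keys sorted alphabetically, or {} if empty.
Answer: {bar=-15, baz=48, foo=29}

Derivation:
  after event 1 (t=10: DEL bar): {}
  after event 2 (t=20: DEL foo): {}
  after event 3 (t=26: SET baz = 48): {baz=48}
  after event 4 (t=28: DEC bar by 15): {bar=-15, baz=48}
  after event 5 (t=30: INC foo by 14): {bar=-15, baz=48, foo=14}
  after event 6 (t=37: INC foo by 15): {bar=-15, baz=48, foo=29}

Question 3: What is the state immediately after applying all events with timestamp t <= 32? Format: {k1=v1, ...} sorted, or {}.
Answer: {bar=-15, baz=48, foo=14}

Derivation:
Apply events with t <= 32 (5 events):
  after event 1 (t=10: DEL bar): {}
  after event 2 (t=20: DEL foo): {}
  after event 3 (t=26: SET baz = 48): {baz=48}
  after event 4 (t=28: DEC bar by 15): {bar=-15, baz=48}
  after event 5 (t=30: INC foo by 14): {bar=-15, baz=48, foo=14}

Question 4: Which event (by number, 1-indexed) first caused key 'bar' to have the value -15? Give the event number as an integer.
Answer: 4

Derivation:
Looking for first event where bar becomes -15:
  event 4: bar (absent) -> -15  <-- first match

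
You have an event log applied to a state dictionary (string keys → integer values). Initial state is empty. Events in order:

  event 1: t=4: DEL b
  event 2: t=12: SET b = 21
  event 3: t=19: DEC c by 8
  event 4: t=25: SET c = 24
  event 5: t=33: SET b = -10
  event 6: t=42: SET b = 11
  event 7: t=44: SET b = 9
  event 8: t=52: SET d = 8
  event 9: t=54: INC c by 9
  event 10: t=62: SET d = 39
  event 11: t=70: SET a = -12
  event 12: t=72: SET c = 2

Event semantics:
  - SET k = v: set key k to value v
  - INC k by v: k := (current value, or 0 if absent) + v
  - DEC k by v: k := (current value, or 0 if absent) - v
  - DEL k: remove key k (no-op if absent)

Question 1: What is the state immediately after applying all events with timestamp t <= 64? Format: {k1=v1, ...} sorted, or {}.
Answer: {b=9, c=33, d=39}

Derivation:
Apply events with t <= 64 (10 events):
  after event 1 (t=4: DEL b): {}
  after event 2 (t=12: SET b = 21): {b=21}
  after event 3 (t=19: DEC c by 8): {b=21, c=-8}
  after event 4 (t=25: SET c = 24): {b=21, c=24}
  after event 5 (t=33: SET b = -10): {b=-10, c=24}
  after event 6 (t=42: SET b = 11): {b=11, c=24}
  after event 7 (t=44: SET b = 9): {b=9, c=24}
  after event 8 (t=52: SET d = 8): {b=9, c=24, d=8}
  after event 9 (t=54: INC c by 9): {b=9, c=33, d=8}
  after event 10 (t=62: SET d = 39): {b=9, c=33, d=39}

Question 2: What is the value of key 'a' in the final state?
Track key 'a' through all 12 events:
  event 1 (t=4: DEL b): a unchanged
  event 2 (t=12: SET b = 21): a unchanged
  event 3 (t=19: DEC c by 8): a unchanged
  event 4 (t=25: SET c = 24): a unchanged
  event 5 (t=33: SET b = -10): a unchanged
  event 6 (t=42: SET b = 11): a unchanged
  event 7 (t=44: SET b = 9): a unchanged
  event 8 (t=52: SET d = 8): a unchanged
  event 9 (t=54: INC c by 9): a unchanged
  event 10 (t=62: SET d = 39): a unchanged
  event 11 (t=70: SET a = -12): a (absent) -> -12
  event 12 (t=72: SET c = 2): a unchanged
Final: a = -12

Answer: -12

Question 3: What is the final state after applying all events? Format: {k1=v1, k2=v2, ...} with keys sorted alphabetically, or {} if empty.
  after event 1 (t=4: DEL b): {}
  after event 2 (t=12: SET b = 21): {b=21}
  after event 3 (t=19: DEC c by 8): {b=21, c=-8}
  after event 4 (t=25: SET c = 24): {b=21, c=24}
  after event 5 (t=33: SET b = -10): {b=-10, c=24}
  after event 6 (t=42: SET b = 11): {b=11, c=24}
  after event 7 (t=44: SET b = 9): {b=9, c=24}
  after event 8 (t=52: SET d = 8): {b=9, c=24, d=8}
  after event 9 (t=54: INC c by 9): {b=9, c=33, d=8}
  after event 10 (t=62: SET d = 39): {b=9, c=33, d=39}
  after event 11 (t=70: SET a = -12): {a=-12, b=9, c=33, d=39}
  after event 12 (t=72: SET c = 2): {a=-12, b=9, c=2, d=39}

Answer: {a=-12, b=9, c=2, d=39}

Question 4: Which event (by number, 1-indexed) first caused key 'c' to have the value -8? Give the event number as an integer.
Looking for first event where c becomes -8:
  event 3: c (absent) -> -8  <-- first match

Answer: 3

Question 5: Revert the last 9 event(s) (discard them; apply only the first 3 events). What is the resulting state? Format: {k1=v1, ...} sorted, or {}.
Answer: {b=21, c=-8}

Derivation:
Keep first 3 events (discard last 9):
  after event 1 (t=4: DEL b): {}
  after event 2 (t=12: SET b = 21): {b=21}
  after event 3 (t=19: DEC c by 8): {b=21, c=-8}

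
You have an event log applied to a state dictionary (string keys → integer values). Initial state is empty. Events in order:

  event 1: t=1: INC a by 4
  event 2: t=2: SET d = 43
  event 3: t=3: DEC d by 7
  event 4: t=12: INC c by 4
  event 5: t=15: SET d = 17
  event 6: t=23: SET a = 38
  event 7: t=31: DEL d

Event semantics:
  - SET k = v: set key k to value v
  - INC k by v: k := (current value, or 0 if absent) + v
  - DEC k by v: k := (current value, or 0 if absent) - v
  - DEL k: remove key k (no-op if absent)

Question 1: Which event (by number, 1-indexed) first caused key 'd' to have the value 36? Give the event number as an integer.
Looking for first event where d becomes 36:
  event 2: d = 43
  event 3: d 43 -> 36  <-- first match

Answer: 3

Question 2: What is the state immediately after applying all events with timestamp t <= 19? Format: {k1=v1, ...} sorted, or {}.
Answer: {a=4, c=4, d=17}

Derivation:
Apply events with t <= 19 (5 events):
  after event 1 (t=1: INC a by 4): {a=4}
  after event 2 (t=2: SET d = 43): {a=4, d=43}
  after event 3 (t=3: DEC d by 7): {a=4, d=36}
  after event 4 (t=12: INC c by 4): {a=4, c=4, d=36}
  after event 5 (t=15: SET d = 17): {a=4, c=4, d=17}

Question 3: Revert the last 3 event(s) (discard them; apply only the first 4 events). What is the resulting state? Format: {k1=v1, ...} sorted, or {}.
Answer: {a=4, c=4, d=36}

Derivation:
Keep first 4 events (discard last 3):
  after event 1 (t=1: INC a by 4): {a=4}
  after event 2 (t=2: SET d = 43): {a=4, d=43}
  after event 3 (t=3: DEC d by 7): {a=4, d=36}
  after event 4 (t=12: INC c by 4): {a=4, c=4, d=36}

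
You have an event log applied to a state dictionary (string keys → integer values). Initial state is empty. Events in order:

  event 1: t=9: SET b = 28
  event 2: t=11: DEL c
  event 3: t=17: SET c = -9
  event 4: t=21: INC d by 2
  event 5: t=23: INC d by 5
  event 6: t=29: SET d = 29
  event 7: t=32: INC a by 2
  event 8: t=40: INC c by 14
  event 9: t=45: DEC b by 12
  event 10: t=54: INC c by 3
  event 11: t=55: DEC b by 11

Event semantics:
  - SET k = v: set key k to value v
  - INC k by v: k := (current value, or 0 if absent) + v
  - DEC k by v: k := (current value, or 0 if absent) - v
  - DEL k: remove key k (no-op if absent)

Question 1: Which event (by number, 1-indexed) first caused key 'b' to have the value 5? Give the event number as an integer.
Answer: 11

Derivation:
Looking for first event where b becomes 5:
  event 1: b = 28
  event 2: b = 28
  event 3: b = 28
  event 4: b = 28
  event 5: b = 28
  event 6: b = 28
  event 7: b = 28
  event 8: b = 28
  event 9: b = 16
  event 10: b = 16
  event 11: b 16 -> 5  <-- first match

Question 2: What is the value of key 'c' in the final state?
Track key 'c' through all 11 events:
  event 1 (t=9: SET b = 28): c unchanged
  event 2 (t=11: DEL c): c (absent) -> (absent)
  event 3 (t=17: SET c = -9): c (absent) -> -9
  event 4 (t=21: INC d by 2): c unchanged
  event 5 (t=23: INC d by 5): c unchanged
  event 6 (t=29: SET d = 29): c unchanged
  event 7 (t=32: INC a by 2): c unchanged
  event 8 (t=40: INC c by 14): c -9 -> 5
  event 9 (t=45: DEC b by 12): c unchanged
  event 10 (t=54: INC c by 3): c 5 -> 8
  event 11 (t=55: DEC b by 11): c unchanged
Final: c = 8

Answer: 8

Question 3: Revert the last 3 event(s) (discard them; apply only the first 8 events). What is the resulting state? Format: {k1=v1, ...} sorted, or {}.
Answer: {a=2, b=28, c=5, d=29}

Derivation:
Keep first 8 events (discard last 3):
  after event 1 (t=9: SET b = 28): {b=28}
  after event 2 (t=11: DEL c): {b=28}
  after event 3 (t=17: SET c = -9): {b=28, c=-9}
  after event 4 (t=21: INC d by 2): {b=28, c=-9, d=2}
  after event 5 (t=23: INC d by 5): {b=28, c=-9, d=7}
  after event 6 (t=29: SET d = 29): {b=28, c=-9, d=29}
  after event 7 (t=32: INC a by 2): {a=2, b=28, c=-9, d=29}
  after event 8 (t=40: INC c by 14): {a=2, b=28, c=5, d=29}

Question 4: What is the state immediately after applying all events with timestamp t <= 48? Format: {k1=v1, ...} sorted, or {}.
Answer: {a=2, b=16, c=5, d=29}

Derivation:
Apply events with t <= 48 (9 events):
  after event 1 (t=9: SET b = 28): {b=28}
  after event 2 (t=11: DEL c): {b=28}
  after event 3 (t=17: SET c = -9): {b=28, c=-9}
  after event 4 (t=21: INC d by 2): {b=28, c=-9, d=2}
  after event 5 (t=23: INC d by 5): {b=28, c=-9, d=7}
  after event 6 (t=29: SET d = 29): {b=28, c=-9, d=29}
  after event 7 (t=32: INC a by 2): {a=2, b=28, c=-9, d=29}
  after event 8 (t=40: INC c by 14): {a=2, b=28, c=5, d=29}
  after event 9 (t=45: DEC b by 12): {a=2, b=16, c=5, d=29}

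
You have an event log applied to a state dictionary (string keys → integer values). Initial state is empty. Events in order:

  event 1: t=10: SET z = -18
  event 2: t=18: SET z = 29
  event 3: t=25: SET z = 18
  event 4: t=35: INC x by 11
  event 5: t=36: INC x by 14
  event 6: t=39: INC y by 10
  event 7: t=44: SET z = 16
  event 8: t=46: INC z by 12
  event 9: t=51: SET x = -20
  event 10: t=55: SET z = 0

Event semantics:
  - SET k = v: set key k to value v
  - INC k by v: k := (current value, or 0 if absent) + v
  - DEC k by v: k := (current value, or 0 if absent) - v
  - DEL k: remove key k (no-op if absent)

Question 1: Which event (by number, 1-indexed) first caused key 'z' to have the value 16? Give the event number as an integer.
Looking for first event where z becomes 16:
  event 1: z = -18
  event 2: z = 29
  event 3: z = 18
  event 4: z = 18
  event 5: z = 18
  event 6: z = 18
  event 7: z 18 -> 16  <-- first match

Answer: 7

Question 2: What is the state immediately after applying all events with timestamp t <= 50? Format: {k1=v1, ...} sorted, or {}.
Answer: {x=25, y=10, z=28}

Derivation:
Apply events with t <= 50 (8 events):
  after event 1 (t=10: SET z = -18): {z=-18}
  after event 2 (t=18: SET z = 29): {z=29}
  after event 3 (t=25: SET z = 18): {z=18}
  after event 4 (t=35: INC x by 11): {x=11, z=18}
  after event 5 (t=36: INC x by 14): {x=25, z=18}
  after event 6 (t=39: INC y by 10): {x=25, y=10, z=18}
  after event 7 (t=44: SET z = 16): {x=25, y=10, z=16}
  after event 8 (t=46: INC z by 12): {x=25, y=10, z=28}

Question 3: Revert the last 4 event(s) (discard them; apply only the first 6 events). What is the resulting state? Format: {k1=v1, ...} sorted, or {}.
Keep first 6 events (discard last 4):
  after event 1 (t=10: SET z = -18): {z=-18}
  after event 2 (t=18: SET z = 29): {z=29}
  after event 3 (t=25: SET z = 18): {z=18}
  after event 4 (t=35: INC x by 11): {x=11, z=18}
  after event 5 (t=36: INC x by 14): {x=25, z=18}
  after event 6 (t=39: INC y by 10): {x=25, y=10, z=18}

Answer: {x=25, y=10, z=18}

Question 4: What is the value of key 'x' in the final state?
Track key 'x' through all 10 events:
  event 1 (t=10: SET z = -18): x unchanged
  event 2 (t=18: SET z = 29): x unchanged
  event 3 (t=25: SET z = 18): x unchanged
  event 4 (t=35: INC x by 11): x (absent) -> 11
  event 5 (t=36: INC x by 14): x 11 -> 25
  event 6 (t=39: INC y by 10): x unchanged
  event 7 (t=44: SET z = 16): x unchanged
  event 8 (t=46: INC z by 12): x unchanged
  event 9 (t=51: SET x = -20): x 25 -> -20
  event 10 (t=55: SET z = 0): x unchanged
Final: x = -20

Answer: -20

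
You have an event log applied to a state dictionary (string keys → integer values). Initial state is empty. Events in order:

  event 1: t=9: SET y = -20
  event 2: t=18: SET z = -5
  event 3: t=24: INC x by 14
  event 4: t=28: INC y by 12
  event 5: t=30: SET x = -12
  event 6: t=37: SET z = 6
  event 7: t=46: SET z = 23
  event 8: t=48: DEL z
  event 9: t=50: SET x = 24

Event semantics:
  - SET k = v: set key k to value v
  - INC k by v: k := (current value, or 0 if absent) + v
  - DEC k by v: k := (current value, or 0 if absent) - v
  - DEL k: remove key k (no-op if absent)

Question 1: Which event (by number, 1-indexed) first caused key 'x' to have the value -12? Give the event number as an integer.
Answer: 5

Derivation:
Looking for first event where x becomes -12:
  event 3: x = 14
  event 4: x = 14
  event 5: x 14 -> -12  <-- first match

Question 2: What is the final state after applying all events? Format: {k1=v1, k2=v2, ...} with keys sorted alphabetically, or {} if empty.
  after event 1 (t=9: SET y = -20): {y=-20}
  after event 2 (t=18: SET z = -5): {y=-20, z=-5}
  after event 3 (t=24: INC x by 14): {x=14, y=-20, z=-5}
  after event 4 (t=28: INC y by 12): {x=14, y=-8, z=-5}
  after event 5 (t=30: SET x = -12): {x=-12, y=-8, z=-5}
  after event 6 (t=37: SET z = 6): {x=-12, y=-8, z=6}
  after event 7 (t=46: SET z = 23): {x=-12, y=-8, z=23}
  after event 8 (t=48: DEL z): {x=-12, y=-8}
  after event 9 (t=50: SET x = 24): {x=24, y=-8}

Answer: {x=24, y=-8}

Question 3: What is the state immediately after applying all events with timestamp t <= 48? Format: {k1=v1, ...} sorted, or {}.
Answer: {x=-12, y=-8}

Derivation:
Apply events with t <= 48 (8 events):
  after event 1 (t=9: SET y = -20): {y=-20}
  after event 2 (t=18: SET z = -5): {y=-20, z=-5}
  after event 3 (t=24: INC x by 14): {x=14, y=-20, z=-5}
  after event 4 (t=28: INC y by 12): {x=14, y=-8, z=-5}
  after event 5 (t=30: SET x = -12): {x=-12, y=-8, z=-5}
  after event 6 (t=37: SET z = 6): {x=-12, y=-8, z=6}
  after event 7 (t=46: SET z = 23): {x=-12, y=-8, z=23}
  after event 8 (t=48: DEL z): {x=-12, y=-8}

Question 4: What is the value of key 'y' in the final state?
Track key 'y' through all 9 events:
  event 1 (t=9: SET y = -20): y (absent) -> -20
  event 2 (t=18: SET z = -5): y unchanged
  event 3 (t=24: INC x by 14): y unchanged
  event 4 (t=28: INC y by 12): y -20 -> -8
  event 5 (t=30: SET x = -12): y unchanged
  event 6 (t=37: SET z = 6): y unchanged
  event 7 (t=46: SET z = 23): y unchanged
  event 8 (t=48: DEL z): y unchanged
  event 9 (t=50: SET x = 24): y unchanged
Final: y = -8

Answer: -8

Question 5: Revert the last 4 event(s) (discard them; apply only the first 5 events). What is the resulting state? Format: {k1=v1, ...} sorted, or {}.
Keep first 5 events (discard last 4):
  after event 1 (t=9: SET y = -20): {y=-20}
  after event 2 (t=18: SET z = -5): {y=-20, z=-5}
  after event 3 (t=24: INC x by 14): {x=14, y=-20, z=-5}
  after event 4 (t=28: INC y by 12): {x=14, y=-8, z=-5}
  after event 5 (t=30: SET x = -12): {x=-12, y=-8, z=-5}

Answer: {x=-12, y=-8, z=-5}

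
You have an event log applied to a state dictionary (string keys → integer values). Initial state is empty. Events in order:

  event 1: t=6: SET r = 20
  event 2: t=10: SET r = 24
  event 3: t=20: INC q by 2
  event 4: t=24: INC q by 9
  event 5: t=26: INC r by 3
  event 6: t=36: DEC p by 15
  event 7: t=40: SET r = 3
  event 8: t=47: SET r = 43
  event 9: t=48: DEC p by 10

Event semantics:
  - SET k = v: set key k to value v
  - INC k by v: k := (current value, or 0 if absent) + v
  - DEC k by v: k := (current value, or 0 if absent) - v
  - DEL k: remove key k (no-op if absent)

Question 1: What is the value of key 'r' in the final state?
Answer: 43

Derivation:
Track key 'r' through all 9 events:
  event 1 (t=6: SET r = 20): r (absent) -> 20
  event 2 (t=10: SET r = 24): r 20 -> 24
  event 3 (t=20: INC q by 2): r unchanged
  event 4 (t=24: INC q by 9): r unchanged
  event 5 (t=26: INC r by 3): r 24 -> 27
  event 6 (t=36: DEC p by 15): r unchanged
  event 7 (t=40: SET r = 3): r 27 -> 3
  event 8 (t=47: SET r = 43): r 3 -> 43
  event 9 (t=48: DEC p by 10): r unchanged
Final: r = 43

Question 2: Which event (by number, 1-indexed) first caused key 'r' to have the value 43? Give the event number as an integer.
Answer: 8

Derivation:
Looking for first event where r becomes 43:
  event 1: r = 20
  event 2: r = 24
  event 3: r = 24
  event 4: r = 24
  event 5: r = 27
  event 6: r = 27
  event 7: r = 3
  event 8: r 3 -> 43  <-- first match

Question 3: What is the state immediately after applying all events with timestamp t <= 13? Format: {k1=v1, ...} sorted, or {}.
Answer: {r=24}

Derivation:
Apply events with t <= 13 (2 events):
  after event 1 (t=6: SET r = 20): {r=20}
  after event 2 (t=10: SET r = 24): {r=24}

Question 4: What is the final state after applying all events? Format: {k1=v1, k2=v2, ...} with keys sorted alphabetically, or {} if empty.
  after event 1 (t=6: SET r = 20): {r=20}
  after event 2 (t=10: SET r = 24): {r=24}
  after event 3 (t=20: INC q by 2): {q=2, r=24}
  after event 4 (t=24: INC q by 9): {q=11, r=24}
  after event 5 (t=26: INC r by 3): {q=11, r=27}
  after event 6 (t=36: DEC p by 15): {p=-15, q=11, r=27}
  after event 7 (t=40: SET r = 3): {p=-15, q=11, r=3}
  after event 8 (t=47: SET r = 43): {p=-15, q=11, r=43}
  after event 9 (t=48: DEC p by 10): {p=-25, q=11, r=43}

Answer: {p=-25, q=11, r=43}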